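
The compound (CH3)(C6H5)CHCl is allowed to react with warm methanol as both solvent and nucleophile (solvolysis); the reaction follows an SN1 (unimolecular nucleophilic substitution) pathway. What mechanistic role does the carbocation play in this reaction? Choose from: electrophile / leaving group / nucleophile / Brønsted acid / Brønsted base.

electrophile

Step 2: Nucleophilic capture: the oxygen of CH3OH bonds to the cationic carbon, producing an oxonium-ion intermediate.
The carbocation accepts an electron pair into an empty or π* orbital — it is the electrophile.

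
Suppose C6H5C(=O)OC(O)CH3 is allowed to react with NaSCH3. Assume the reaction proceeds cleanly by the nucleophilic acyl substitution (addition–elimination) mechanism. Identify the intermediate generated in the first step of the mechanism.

Step 1: A lone pair on the S of CH3S⁻ attacks the electrophilic acyl carbon; the π(C=O) electrons move onto oxygen, giving a tetrahedral intermediate.
After step 1 the species present is a tetrahedral intermediate.

tetrahedral intermediate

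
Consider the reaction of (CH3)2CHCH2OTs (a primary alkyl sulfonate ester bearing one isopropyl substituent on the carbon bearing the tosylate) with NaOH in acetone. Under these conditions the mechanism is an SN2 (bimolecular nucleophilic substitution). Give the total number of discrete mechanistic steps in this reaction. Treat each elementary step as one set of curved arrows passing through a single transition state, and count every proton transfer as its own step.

1

Step 1: Backside attack by OH⁻ on the carbon bearing the tosylate: the new C–O bond forms as the C–O bond breaks, with Walden inversion at carbon.
Total: 1 elementary step.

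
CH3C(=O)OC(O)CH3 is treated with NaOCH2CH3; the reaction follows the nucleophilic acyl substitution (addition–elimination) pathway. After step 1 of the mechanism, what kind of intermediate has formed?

tetrahedral intermediate

Step 1: CH3CH2O⁻ adds to the carbonyl carbon; the C=O π electrons shift onto oxygen and a tetrahedral alkoxide intermediate forms.
After step 1 the species present is a tetrahedral intermediate.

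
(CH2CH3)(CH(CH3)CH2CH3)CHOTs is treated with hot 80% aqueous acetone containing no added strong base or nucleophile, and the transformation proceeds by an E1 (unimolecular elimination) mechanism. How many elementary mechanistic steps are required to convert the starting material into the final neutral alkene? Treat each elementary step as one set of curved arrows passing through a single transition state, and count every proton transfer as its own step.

3

Step 1: Unassisted departure of TsO⁻ (taking the C–O bonding pair) generates a secondary carbocation.
Step 2: A hydride (H with its bonding pair) migrates from the adjacent sec-butyl carbon to the cationic centre — a 1,2-hydride shift — upgrading the secondary cation to a tertiary one.
Step 3: A weak base (a water molecule from the solvent) removes a proton from a carbon adjacent to the cationic centre; the electrons of that C–H bond become the new π(C=C) bond, giving the alkene.
Total: 3 elementary steps.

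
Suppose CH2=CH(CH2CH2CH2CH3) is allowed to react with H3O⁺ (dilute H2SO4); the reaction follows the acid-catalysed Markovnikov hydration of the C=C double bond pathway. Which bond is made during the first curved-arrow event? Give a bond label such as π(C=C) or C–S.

C–H

Step 1: The π electrons of the C=C bond attack a proton of H3O⁺; Markovnikov addition places the new C–H on the less-substituted alkene carbon, so the positive charge ends up on the more-substituted carbon — a secondary carbocation. H2O is released.
The bond formed in this step is the C–H bond.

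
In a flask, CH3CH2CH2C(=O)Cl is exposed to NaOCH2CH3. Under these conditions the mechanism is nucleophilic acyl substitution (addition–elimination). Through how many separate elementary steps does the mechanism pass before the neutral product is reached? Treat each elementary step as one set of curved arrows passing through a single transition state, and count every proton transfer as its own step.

2

Step 1: Nucleophilic addition of CH3CH2O⁻ to the acyl carbon breaks the π(C=O) bond and yields a tetrahedral, anionic intermediate.
Step 2: An oxygen lone pair re-forms the C=O π bond as the C–Cl σ-bond breaks; Cl⁻ is expelled.
Total: 2 elementary steps.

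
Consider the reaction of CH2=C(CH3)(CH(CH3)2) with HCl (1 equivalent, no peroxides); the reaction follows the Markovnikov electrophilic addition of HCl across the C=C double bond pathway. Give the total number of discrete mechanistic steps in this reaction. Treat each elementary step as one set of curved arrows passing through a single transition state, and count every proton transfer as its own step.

2

Step 1: Electrophilic addition begins with the π(C=C) electrons forming a bond to the proton of HCl. Following Markovnikov's rule, the resulting cation is tertiary. The H–Cl bond breaks heterolytically, releasing Cl⁻.
(No 1,2-shift: no single shift to an adjacent carbon would give a more stable cation.)
Step 2: The Cl⁻ anion donates a lone pair to the carbocation, forming the new C–Cl σ-bond and giving the neutral alkyl halide.
Total: 2 elementary steps.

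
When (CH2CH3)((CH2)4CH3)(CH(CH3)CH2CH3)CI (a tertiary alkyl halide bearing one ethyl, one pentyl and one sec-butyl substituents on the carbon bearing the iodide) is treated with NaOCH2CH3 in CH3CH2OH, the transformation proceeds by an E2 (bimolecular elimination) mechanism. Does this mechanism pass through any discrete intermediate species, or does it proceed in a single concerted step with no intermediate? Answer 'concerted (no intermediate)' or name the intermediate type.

In one step, CH3CH2O⁻ pulls off a β-proton, the C–I bond cleaves, and a C=C double bond forms between the α- and β-carbons (E2, anti elimination).
All bond changes occur in one transition state; no discrete intermediate is formed.

concerted (no intermediate)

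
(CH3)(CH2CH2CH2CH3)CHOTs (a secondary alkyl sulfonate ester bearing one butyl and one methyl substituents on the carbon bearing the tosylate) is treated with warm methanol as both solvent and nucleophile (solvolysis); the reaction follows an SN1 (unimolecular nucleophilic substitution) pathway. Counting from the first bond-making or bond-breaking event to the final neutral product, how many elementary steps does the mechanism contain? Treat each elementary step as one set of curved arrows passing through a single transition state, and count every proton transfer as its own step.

Step 1: The C–O bond breaks with both electrons going to the tosylate; TsO⁻ leaves and a secondary carbocation remains.
(No 1,2-shift: no single shift to an adjacent carbon would give a more stable cation.)
Step 2: A lone pair on the oxygen of CH3OH attacks the carbocation, forming a new C–O σ-bond and an oxonium ion.
Step 3: A second solvent molecule removes the proton on oxygen, giving the neutral ether product.
Total: 3 elementary steps.

3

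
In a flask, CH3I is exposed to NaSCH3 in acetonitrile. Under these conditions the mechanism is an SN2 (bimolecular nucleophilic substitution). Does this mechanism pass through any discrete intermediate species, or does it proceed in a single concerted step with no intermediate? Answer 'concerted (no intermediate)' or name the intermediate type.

concerted (no intermediate)

The methanethiolate nucleophile donates a lone pair from S to the α-carbon in a backside attack; simultaneously the C–I σ-bond breaks and both of its electrons leave with I⁻. One concerted step with inversion of configuration.
All bond changes occur in one transition state; no discrete intermediate is formed.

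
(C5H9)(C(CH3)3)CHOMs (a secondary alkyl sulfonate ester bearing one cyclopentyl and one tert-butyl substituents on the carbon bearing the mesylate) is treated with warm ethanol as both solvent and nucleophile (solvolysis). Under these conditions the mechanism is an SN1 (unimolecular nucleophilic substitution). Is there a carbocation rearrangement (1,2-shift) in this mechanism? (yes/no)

yes

The first-formed carbocation is secondary.
The adjacent cyclopentyl carbon already bears 2 other carbon substituents and has a hydrogen to migrate; after a 1,2-hydride shift from that carbon the positive charge sits on a tertiary centre.
Tertiary is more stable than secondary, so the shift occurs.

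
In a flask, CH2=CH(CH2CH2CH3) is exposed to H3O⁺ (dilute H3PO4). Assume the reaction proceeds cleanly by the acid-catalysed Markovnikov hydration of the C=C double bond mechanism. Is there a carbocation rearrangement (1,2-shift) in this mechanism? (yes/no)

The first-formed carbocation is secondary.
No single 1,2-shift to an adjacent carbon would produce a more-substituted cation than the one already present, so no rearrangement occurs.

no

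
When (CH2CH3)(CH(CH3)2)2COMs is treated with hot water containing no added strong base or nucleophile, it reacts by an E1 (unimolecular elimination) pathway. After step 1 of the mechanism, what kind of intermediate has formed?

Step 1: Unassisted departure of MsO⁻ (taking the C–O bonding pair) generates a tertiary carbocation.
After step 1 the species present is a tertiary carbocation.

tertiary carbocation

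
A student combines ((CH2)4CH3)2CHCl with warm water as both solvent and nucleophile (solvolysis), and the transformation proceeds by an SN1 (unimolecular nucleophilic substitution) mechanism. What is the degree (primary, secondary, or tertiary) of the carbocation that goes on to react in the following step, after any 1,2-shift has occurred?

secondary

Step 1: Rate-determining heterolysis of the C–Cl bond gives Cl⁻ and a secondary carbocation.
No single 1,2-shift to an adjacent carbon would give a more-substituted cation, so no rearrangement occurs.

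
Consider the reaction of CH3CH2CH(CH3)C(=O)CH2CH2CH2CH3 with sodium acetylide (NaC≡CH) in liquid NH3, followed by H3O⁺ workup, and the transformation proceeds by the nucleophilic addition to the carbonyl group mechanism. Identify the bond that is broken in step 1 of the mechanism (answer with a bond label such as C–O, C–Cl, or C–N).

π(C=O)

Step 1: Nucleophilic addition: HC≡C⁻ adds to the carbonyl carbon, pushing the π(C=O) electron pair onto oxygen and giving a tetrahedral alkoxide.
The bond broken in this step is the π(C=O) bond.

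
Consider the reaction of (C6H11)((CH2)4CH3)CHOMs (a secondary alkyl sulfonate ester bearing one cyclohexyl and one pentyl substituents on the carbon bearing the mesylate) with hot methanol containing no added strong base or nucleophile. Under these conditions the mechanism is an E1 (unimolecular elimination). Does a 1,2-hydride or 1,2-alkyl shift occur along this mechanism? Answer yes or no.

yes

The first-formed carbocation is secondary.
The adjacent cyclohexyl carbon already bears 2 other carbon substituents and has a hydrogen to migrate; after a 1,2-hydride shift from that carbon the positive charge sits on a tertiary centre.
Tertiary is more stable than secondary, so the shift occurs.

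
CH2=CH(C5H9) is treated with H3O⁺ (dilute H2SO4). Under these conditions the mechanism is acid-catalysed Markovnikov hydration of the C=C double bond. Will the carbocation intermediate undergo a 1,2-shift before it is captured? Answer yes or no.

yes

The first-formed carbocation is secondary.
The adjacent cyclopentyl carbon already bears 2 other carbon substituents and has a hydrogen to migrate; after a 1,2-hydride shift from that carbon the positive charge sits on a tertiary centre.
Tertiary is more stable than secondary, so the shift occurs.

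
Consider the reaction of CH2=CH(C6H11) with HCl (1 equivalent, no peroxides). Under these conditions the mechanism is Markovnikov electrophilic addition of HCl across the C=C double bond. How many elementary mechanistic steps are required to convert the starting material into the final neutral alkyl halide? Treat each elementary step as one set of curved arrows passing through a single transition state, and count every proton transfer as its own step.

Step 1: Protonation of the alkene by HCl: the π bond acts as the nucleophile and picks up H⁺, giving the more stable (Markovnikov) secondary carbocation. The H–Cl bond breaks heterolytically, releasing Cl⁻.
Step 2: A hydride (H with its bonding pair) migrates from the adjacent cyclohexyl carbon to the cationic centre — a 1,2-hydride shift — upgrading the secondary cation to a tertiary one.
Step 3: Nucleophilic attack by Cl⁻ on the carbocation completes the addition, giving R–Cl.
Total: 3 elementary steps.

3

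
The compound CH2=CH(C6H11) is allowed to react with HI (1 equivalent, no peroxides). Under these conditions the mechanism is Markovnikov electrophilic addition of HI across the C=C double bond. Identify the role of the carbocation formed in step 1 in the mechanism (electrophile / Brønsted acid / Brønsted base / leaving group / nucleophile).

electrophile

Step 3: The I⁻ anion donates a lone pair to the carbocation, forming the new C–I σ-bond and giving the neutral alkyl halide.
The carbocation formed in step 1 accepts an electron pair into an empty or π* orbital — it is the electrophile.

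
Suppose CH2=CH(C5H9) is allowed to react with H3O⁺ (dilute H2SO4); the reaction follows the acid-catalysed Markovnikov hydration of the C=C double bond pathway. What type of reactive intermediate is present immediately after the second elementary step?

Step 1: Protonation of the alkene by H3O⁺: the π bond acts as the nucleophile and picks up H⁺, giving the more stable (Markovnikov) secondary carbocation. H2O is released.
Step 2: A 1,2-hydride shift from the adjacent cyclopentyl carbon moves the positive charge from the secondary centre to an adjacent carbon, generating a more stable tertiary carbocation.
After step 2 the species present is a tertiary carbocation.

tertiary carbocation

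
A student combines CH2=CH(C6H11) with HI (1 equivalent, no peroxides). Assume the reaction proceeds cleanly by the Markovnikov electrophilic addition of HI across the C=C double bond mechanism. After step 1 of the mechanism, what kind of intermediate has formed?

Step 1: Protonation of the alkene by HI: the π bond acts as the nucleophile and picks up H⁺, giving the more stable (Markovnikov) secondary carbocation. The H–I bond breaks heterolytically, releasing I⁻.
After step 1 the species present is a secondary carbocation.

secondary carbocation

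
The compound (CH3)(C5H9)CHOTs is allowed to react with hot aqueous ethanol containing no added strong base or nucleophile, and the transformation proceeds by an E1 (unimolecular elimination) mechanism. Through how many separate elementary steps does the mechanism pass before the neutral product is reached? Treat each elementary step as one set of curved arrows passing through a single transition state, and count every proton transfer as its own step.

3

Step 1: Ionisation: the C–O σ-bond cleaves heterolytically; both bonding electrons depart with TsO⁻, leaving a secondary carbocation at the α-carbon.
Step 2: Carbocation rearrangement: a 1,2-hydride shift from the adjacent cyclopentyl carbon converts the initially-formed secondary cation into the more stable tertiary cation.
Step 3: A water (or ethanol) molecule (solvent) deprotonates a β-carbon; as the C–H bond breaks, those electrons form the new alkene π bond.
Total: 3 elementary steps.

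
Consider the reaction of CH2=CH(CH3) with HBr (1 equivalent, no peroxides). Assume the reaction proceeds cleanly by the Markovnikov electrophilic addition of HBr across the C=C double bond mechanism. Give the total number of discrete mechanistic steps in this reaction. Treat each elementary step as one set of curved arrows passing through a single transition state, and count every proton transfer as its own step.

2

Step 1: Protonation of the alkene by HBr: the π bond acts as the nucleophile and picks up H⁺, giving the more stable (Markovnikov) secondary carbocation. The H–Br bond breaks heterolytically, releasing Br⁻.
(No 1,2-shift: no single shift to an adjacent carbon would give a more stable cation.)
Step 2: The Br⁻ anion donates a lone pair to the carbocation, forming the new C–Br σ-bond and giving the neutral alkyl halide.
Total: 2 elementary steps.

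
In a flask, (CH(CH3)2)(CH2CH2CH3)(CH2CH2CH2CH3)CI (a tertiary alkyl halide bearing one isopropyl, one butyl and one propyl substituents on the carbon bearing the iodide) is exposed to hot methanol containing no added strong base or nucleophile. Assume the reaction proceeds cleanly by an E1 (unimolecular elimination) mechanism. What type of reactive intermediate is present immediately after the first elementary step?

tertiary carbocation

Step 1: Ionisation: the C–I σ-bond cleaves heterolytically; both bonding electrons depart with I⁻, leaving a tertiary carbocation at the α-carbon.
After step 1 the species present is a tertiary carbocation.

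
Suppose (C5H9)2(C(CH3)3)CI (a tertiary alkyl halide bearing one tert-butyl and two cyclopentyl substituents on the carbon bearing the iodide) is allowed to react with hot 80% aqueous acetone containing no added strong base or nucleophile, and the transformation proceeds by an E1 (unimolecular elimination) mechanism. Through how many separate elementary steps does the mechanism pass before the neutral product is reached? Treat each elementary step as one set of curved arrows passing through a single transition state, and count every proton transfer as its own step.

2

Step 1: Ionisation: the C–I σ-bond cleaves heterolytically; both bonding electrons depart with I⁻, leaving a tertiary carbocation at the α-carbon.
(No 1,2-shift: no single shift to an adjacent carbon would give a more stable cation.)
Step 2: A weak base (a water molecule from the solvent) removes a proton from a carbon adjacent to the cationic centre; the electrons of that C–H bond become the new π(C=C) bond, giving the alkene.
Total: 2 elementary steps.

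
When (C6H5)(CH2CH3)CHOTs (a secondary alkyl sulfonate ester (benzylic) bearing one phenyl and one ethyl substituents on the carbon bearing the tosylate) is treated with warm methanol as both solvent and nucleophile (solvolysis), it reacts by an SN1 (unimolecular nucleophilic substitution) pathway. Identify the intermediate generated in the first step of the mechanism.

secondary carbocation

Step 1: The C–O bond breaks with both electrons going to the tosylate; TsO⁻ leaves and a secondary carbocation remains.
After step 1 the species present is a secondary carbocation.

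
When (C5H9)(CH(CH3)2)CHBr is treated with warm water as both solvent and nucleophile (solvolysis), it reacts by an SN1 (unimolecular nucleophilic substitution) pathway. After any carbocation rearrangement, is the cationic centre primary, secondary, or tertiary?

Step 1: Rate-determining heterolysis of the C–Br bond gives Br⁻ and a secondary carbocation.
Step 2: A hydride (H with its bonding pair) migrates from the adjacent cyclopentyl carbon to the cationic centre — a 1,2-hydride shift — upgrading the secondary cation to a tertiary one.
The cation rearranges from secondary to tertiary via a 1,2-hydride shift from the adjacent cyclopentyl carbon; the tertiary cation is what reacts next.

tertiary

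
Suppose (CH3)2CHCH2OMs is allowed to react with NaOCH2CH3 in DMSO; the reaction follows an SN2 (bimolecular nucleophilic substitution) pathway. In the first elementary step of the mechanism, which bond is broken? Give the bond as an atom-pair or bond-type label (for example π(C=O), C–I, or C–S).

Step 1: The ethoxide nucleophile donates a lone pair from O to the α-carbon in a backside attack; simultaneously the C–O σ-bond breaks and both of its electrons leave with MsO⁻. One concerted step with inversion of configuration.
The bond broken in this step is the C–O bond.

C–O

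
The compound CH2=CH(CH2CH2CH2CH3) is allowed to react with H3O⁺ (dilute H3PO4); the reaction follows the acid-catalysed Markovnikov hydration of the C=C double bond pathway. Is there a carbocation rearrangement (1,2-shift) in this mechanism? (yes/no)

no

The first-formed carbocation is secondary.
No single 1,2-shift to an adjacent carbon would produce a more-substituted cation than the one already present, so no rearrangement occurs.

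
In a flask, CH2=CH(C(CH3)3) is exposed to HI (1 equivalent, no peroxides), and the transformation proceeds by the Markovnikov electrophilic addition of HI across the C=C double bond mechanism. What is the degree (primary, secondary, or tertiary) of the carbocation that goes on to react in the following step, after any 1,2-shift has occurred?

tertiary

Step 1: The π electrons of the C=C bond attack a proton of HI; Markovnikov addition places the new C–H on the less-substituted alkene carbon, so the positive charge ends up on the more-substituted carbon — a secondary carbocation. The H–I bond breaks heterolytically, releasing I⁻.
Step 2: A methyl group with its bonding pair migrates from the adjacent tert-butyl carbon to the cationic centre — a 1,2-methyl shift — upgrading the secondary cation to a tertiary one.
The cation rearranges from secondary to tertiary via a 1,2-methyl shift from the adjacent tert-butyl carbon; the tertiary cation is what reacts next.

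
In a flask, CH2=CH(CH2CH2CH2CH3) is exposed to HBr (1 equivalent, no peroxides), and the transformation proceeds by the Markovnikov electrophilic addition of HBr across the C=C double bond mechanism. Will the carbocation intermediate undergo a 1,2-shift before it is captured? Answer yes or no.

The first-formed carbocation is secondary.
No single 1,2-shift to an adjacent carbon would produce a more-substituted cation than the one already present, so no rearrangement occurs.

no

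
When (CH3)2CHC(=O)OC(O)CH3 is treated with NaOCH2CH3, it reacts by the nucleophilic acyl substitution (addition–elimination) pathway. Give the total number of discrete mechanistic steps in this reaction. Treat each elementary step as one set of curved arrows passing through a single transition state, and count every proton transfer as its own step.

Step 1: A lone pair on the O of CH3CH2O⁻ attacks the electrophilic acyl carbon; the π(C=O) electrons move onto oxygen, giving a tetrahedral intermediate.
Step 2: Elimination step: re-formation of the carbonyl π bond drives out CH3CO2⁻, giving the new acyl compound.
Total: 2 elementary steps.

2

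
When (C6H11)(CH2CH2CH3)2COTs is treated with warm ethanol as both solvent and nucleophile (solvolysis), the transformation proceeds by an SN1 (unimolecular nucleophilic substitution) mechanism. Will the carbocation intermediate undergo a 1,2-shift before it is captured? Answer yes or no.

The first-formed carbocation is tertiary.
No single 1,2-shift to an adjacent carbon would produce a more-substituted cation than the one already present, so no rearrangement occurs.

no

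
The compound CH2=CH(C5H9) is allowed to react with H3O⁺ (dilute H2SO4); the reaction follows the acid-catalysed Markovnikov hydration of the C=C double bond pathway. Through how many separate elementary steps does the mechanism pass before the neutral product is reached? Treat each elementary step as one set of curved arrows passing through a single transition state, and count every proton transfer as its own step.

Step 1: Protonation of the alkene by H3O⁺: the π bond acts as the nucleophile and picks up H⁺, giving the more stable (Markovnikov) secondary carbocation. H2O is released.
Step 2: A hydride (H with its bonding pair) migrates from the adjacent cyclopentyl carbon to the cationic centre — a 1,2-hydride shift — upgrading the secondary cation to a tertiary one.
Step 3: Nucleophilic capture of the cation by H2O produces the protonated alcohol (an oxonium ion).
Step 4: H2O removes a proton from the oxonium oxygen, regenerating H3O⁺ and giving the neutral alcohol.
Total: 4 elementary steps.

4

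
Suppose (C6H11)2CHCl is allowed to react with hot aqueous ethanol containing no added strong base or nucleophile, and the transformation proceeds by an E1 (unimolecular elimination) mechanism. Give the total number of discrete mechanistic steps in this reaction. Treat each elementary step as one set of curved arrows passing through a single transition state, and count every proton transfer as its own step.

3

Step 1: Rate-determining heterolysis of the C–Cl bond gives Cl⁻ and a secondary carbocation.
Step 2: A 1,2-hydride shift from the adjacent cyclohexyl carbon moves the positive charge from the secondary centre to an adjacent carbon, generating a more stable tertiary carbocation.
Step 3: A water (or ethanol) molecule (solvent) deprotonates a β-carbon; as the C–H bond breaks, those electrons form the new alkene π bond.
Total: 3 elementary steps.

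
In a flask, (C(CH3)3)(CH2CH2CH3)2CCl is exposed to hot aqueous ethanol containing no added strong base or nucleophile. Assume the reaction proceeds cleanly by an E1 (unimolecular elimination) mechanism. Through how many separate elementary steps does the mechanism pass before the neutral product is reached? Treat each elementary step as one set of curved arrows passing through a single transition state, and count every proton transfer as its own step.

Step 1: Rate-determining heterolysis of the C–Cl bond gives Cl⁻ and a tertiary carbocation.
(No 1,2-shift: no single shift to an adjacent carbon would give a more stable cation.)
Step 2: A water (or ethanol) molecule (solvent) deprotonates a β-carbon; as the C–H bond breaks, those electrons form the new alkene π bond.
Total: 2 elementary steps.

2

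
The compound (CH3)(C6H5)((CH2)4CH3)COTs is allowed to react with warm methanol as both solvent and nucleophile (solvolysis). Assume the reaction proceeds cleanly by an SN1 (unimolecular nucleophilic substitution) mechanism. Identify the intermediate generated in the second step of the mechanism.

oxonium ion

Step 1: The C–O bond breaks with both electrons going to the tosylate; TsO⁻ leaves and a tertiary carbocation remains.
Step 2: CH3OH donates an oxygen lone pair into the empty p orbital of the cation, giving a protonated ether (an oxonium ion).
After step 2 the species present is an oxonium ion.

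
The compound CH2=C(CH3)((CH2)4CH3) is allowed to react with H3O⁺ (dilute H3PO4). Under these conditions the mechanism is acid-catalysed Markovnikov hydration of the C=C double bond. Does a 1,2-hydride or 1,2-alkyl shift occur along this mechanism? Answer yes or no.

The first-formed carbocation is tertiary.
No single 1,2-shift to an adjacent carbon would produce a more-substituted cation than the one already present, so no rearrangement occurs.

no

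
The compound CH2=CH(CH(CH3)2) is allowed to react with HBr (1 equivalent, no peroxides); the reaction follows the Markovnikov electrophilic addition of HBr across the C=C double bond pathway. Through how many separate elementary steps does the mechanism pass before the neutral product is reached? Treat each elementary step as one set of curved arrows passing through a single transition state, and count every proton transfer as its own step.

Step 1: Electrophilic addition begins with the π(C=C) electrons forming a bond to the proton of HBr. Following Markovnikov's rule, the resulting cation is secondary. The H–Br bond breaks heterolytically, releasing Br⁻.
Step 2: A hydride (H with its bonding pair) migrates from the adjacent isopropyl carbon to the cationic centre — a 1,2-hydride shift — upgrading the secondary cation to a tertiary one.
Step 3: Nucleophilic attack by Br⁻ on the carbocation completes the addition, giving R–Br.
Total: 3 elementary steps.

3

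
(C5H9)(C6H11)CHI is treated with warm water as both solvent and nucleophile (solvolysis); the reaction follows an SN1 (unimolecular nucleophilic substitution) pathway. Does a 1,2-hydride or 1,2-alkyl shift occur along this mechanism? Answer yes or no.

The first-formed carbocation is secondary.
The adjacent cyclopentyl carbon already bears 2 other carbon substituents and has a hydrogen to migrate; after a 1,2-hydride shift from that carbon the positive charge sits on a tertiary centre.
Tertiary is more stable than secondary, so the shift occurs.

yes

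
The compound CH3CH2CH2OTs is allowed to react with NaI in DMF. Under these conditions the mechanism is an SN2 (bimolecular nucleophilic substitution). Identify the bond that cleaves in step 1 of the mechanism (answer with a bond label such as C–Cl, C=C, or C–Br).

C–O

Step 1: Backside attack by I⁻ on the carbon bearing the tosylate: the new C–I bond forms as the C–O bond breaks, with Walden inversion at carbon.
The bond broken in this step is the C–O bond.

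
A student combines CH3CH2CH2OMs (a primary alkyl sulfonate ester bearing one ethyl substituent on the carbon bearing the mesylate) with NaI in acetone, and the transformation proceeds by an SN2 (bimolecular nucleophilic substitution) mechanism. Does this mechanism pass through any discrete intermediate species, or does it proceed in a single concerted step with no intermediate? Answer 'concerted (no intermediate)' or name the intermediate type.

concerted (no intermediate)

Backside attack by I⁻ on the carbon bearing the mesylate: the new C–I bond forms as the C–O bond breaks, with Walden inversion at carbon.
All bond changes occur in one transition state; no discrete intermediate is formed.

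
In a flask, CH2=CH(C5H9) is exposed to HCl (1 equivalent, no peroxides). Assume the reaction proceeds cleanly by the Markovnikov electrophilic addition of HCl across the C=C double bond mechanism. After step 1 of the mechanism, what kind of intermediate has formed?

Step 1: Electrophilic addition begins with the π(C=C) electrons forming a bond to the proton of HCl. Following Markovnikov's rule, the resulting cation is secondary. The H–Cl bond breaks heterolytically, releasing Cl⁻.
After step 1 the species present is a secondary carbocation.

secondary carbocation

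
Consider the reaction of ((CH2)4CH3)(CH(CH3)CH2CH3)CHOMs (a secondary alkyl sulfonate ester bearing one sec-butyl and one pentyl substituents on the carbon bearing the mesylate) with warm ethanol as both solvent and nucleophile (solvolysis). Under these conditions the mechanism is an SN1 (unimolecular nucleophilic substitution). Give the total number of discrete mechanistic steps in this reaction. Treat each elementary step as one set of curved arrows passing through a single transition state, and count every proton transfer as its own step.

Step 1: Unassisted departure of MsO⁻ (taking the C–O bonding pair) generates a secondary carbocation.
Step 2: Carbocation rearrangement: a 1,2-hydride shift from the adjacent sec-butyl carbon converts the initially-formed secondary cation into the more stable tertiary cation.
Step 3: Nucleophilic capture: the oxygen of CH3CH2OH bonds to the cationic carbon, producing an oxonium-ion intermediate.
Step 4: Proton transfer from the O–H of the oxonium ion to a solvent molecule delivers the neutral ether.
Total: 4 elementary steps.

4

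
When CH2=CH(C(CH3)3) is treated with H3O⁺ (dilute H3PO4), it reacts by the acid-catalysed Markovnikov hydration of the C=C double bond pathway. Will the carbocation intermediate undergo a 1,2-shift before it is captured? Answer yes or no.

The first-formed carbocation is secondary.
The adjacent tert-butyl carbon has no hydrogen but bears methyl groups; migration of one methyl with its bonding pair (a 1,2-methyl shift) places the charge on a tertiary centre.
Tertiary is more stable than secondary, so the shift occurs.

yes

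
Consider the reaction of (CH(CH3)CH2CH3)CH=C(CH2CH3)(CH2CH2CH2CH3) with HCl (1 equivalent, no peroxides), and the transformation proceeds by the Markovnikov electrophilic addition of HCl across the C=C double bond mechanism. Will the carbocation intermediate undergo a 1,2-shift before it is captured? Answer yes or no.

no

The first-formed carbocation is tertiary.
No single 1,2-shift to an adjacent carbon would produce a more-substituted cation than the one already present, so no rearrangement occurs.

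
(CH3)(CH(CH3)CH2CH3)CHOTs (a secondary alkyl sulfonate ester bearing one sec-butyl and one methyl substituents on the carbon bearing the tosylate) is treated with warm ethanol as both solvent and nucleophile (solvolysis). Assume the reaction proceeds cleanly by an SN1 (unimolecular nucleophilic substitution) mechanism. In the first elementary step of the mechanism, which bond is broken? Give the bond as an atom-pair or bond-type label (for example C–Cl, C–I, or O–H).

Step 1: Rate-determining heterolysis of the C–O bond gives TsO⁻ and a secondary carbocation.
The bond broken in this step is the C–O bond.

C–O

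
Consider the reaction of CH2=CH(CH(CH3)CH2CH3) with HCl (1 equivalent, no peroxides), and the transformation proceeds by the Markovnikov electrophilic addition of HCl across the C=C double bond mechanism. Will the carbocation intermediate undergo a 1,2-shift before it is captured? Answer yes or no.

The first-formed carbocation is secondary.
The adjacent sec-butyl carbon already bears 2 other carbon substituents and has a hydrogen to migrate; after a 1,2-hydride shift from that carbon the positive charge sits on a tertiary centre.
Tertiary is more stable than secondary, so the shift occurs.

yes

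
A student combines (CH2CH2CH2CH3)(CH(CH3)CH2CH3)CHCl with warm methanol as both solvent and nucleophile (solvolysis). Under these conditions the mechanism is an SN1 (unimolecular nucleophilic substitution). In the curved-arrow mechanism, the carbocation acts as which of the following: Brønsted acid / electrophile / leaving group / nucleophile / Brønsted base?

Step 3: CH3OH donates an oxygen lone pair into the empty p orbital of the cation, giving a protonated ether (an oxonium ion).
The carbocation accepts an electron pair into an empty or π* orbital — it is the electrophile.

electrophile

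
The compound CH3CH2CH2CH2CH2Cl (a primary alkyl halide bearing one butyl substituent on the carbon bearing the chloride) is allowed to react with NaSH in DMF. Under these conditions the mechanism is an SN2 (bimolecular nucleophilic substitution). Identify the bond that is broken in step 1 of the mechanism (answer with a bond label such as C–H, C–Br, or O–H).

Step 1: HS⁻ attacks the back face of the α-carbon while Cl⁻ departs with the C–Cl bonding pair — a single concerted displacement through a pentacoordinate transition state.
The bond broken in this step is the C–Cl bond.

C–Cl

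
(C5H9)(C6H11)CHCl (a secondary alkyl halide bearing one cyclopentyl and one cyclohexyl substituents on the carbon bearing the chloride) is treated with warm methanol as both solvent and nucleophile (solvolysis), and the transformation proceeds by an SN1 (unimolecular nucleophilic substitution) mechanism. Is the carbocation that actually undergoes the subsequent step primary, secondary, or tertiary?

tertiary

Step 1: Ionisation: the C–Cl σ-bond cleaves heterolytically; both bonding electrons depart with Cl⁻, leaving a secondary carbocation at the α-carbon.
Step 2: Carbocation rearrangement: a 1,2-hydride shift from the adjacent cyclopentyl carbon converts the initially-formed secondary cation into the more stable tertiary cation.
The cation rearranges from secondary to tertiary via a 1,2-hydride shift from the adjacent cyclopentyl carbon; the tertiary cation is what reacts next.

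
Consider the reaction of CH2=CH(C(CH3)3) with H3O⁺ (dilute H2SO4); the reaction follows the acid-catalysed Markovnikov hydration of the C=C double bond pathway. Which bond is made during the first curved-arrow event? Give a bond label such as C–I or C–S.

C–H

Step 1: The π electrons of the C=C bond attack a proton of H3O⁺; Markovnikov addition places the new C–H on the less-substituted alkene carbon, so the positive charge ends up on the more-substituted carbon — a secondary carbocation. H2O is released.
The bond formed in this step is the C–H bond.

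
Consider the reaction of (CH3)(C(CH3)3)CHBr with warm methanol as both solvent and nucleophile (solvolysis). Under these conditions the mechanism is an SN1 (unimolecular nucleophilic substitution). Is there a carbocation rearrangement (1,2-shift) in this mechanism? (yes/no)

yes

The first-formed carbocation is secondary.
The adjacent tert-butyl carbon has no hydrogen but bears methyl groups; migration of one methyl with its bonding pair (a 1,2-methyl shift) places the charge on a tertiary centre.
Tertiary is more stable than secondary, so the shift occurs.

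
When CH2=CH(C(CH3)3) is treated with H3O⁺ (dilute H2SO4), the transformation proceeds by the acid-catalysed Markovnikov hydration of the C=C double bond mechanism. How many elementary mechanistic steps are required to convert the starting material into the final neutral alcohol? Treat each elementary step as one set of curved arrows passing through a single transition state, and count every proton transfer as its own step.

4

Step 1: Protonation of the alkene by H3O⁺: the π bond acts as the nucleophile and picks up H⁺, giving the more stable (Markovnikov) secondary carbocation. H2O is released.
Step 2: A 1,2-methyl shift from the adjacent tert-butyl carbon moves the positive charge from the secondary centre to an adjacent carbon, generating a more stable tertiary carbocation.
Step 3: A lone pair on the oxygen of H2O attacks the carbocation, forming a C–O bond and an oxonium ion (a protonated alcohol).
Step 4: Deprotonation of the oxonium ion by a water molecule delivers the neutral alcohol and regenerates the acid catalyst.
Total: 4 elementary steps.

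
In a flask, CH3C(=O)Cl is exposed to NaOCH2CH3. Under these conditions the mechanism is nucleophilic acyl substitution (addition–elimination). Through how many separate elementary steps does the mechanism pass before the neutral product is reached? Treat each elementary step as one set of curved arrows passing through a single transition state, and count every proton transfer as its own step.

Step 1: Nucleophilic addition of CH3CH2O⁻ to the acyl carbon breaks the π(C=O) bond and yields a tetrahedral, anionic intermediate.
Step 2: Elimination step: re-formation of the carbonyl π bond drives out Cl⁻, giving the new acyl compound.
Total: 2 elementary steps.

2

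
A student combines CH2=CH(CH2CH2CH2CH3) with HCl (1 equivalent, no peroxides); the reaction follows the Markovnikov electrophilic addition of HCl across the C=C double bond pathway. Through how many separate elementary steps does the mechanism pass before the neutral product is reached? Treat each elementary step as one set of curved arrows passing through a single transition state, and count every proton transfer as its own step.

Step 1: Electrophilic addition begins with the π(C=C) electrons forming a bond to the proton of HCl. Following Markovnikov's rule, the resulting cation is secondary. The H–Cl bond breaks heterolytically, releasing Cl⁻.
(No 1,2-shift: no single shift to an adjacent carbon would give a more stable cation.)
Step 2: The Cl⁻ anion donates a lone pair to the carbocation, forming the new C–Cl σ-bond and giving the neutral alkyl halide.
Total: 2 elementary steps.

2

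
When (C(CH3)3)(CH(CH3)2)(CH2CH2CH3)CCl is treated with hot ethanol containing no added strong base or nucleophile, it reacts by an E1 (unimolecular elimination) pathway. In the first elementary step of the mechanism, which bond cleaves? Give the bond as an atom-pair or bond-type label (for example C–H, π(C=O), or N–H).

C–Cl

Step 1: Rate-determining heterolysis of the C–Cl bond gives Cl⁻ and a tertiary carbocation.
The bond broken in this step is the C–Cl bond.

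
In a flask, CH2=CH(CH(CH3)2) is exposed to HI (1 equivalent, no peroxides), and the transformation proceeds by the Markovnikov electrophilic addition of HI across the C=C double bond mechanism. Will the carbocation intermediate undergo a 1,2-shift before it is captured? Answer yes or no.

yes

The first-formed carbocation is secondary.
The adjacent isopropyl carbon already bears 2 other carbon substituents and has a hydrogen to migrate; after a 1,2-hydride shift from that carbon the positive charge sits on a tertiary centre.
Tertiary is more stable than secondary, so the shift occurs.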